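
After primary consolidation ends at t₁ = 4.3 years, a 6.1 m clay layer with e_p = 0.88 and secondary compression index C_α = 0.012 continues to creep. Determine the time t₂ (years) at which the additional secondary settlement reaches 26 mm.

S_s = C_α·H/(1+e_p)·log₁₀(t₂/t₁) ⇒ log₁₀(t₂/t₁) = S_s·(1+e_p)/(C_α·H).
log₁₀(t₂/t₁) = 0.026 × (1+0.88) / (0.012×6.1) = 0.6678
t₂ = t₁ × 10^0.6678 = 4.3 × 4.653 = 20.01 years

t₂ ≈ 20 years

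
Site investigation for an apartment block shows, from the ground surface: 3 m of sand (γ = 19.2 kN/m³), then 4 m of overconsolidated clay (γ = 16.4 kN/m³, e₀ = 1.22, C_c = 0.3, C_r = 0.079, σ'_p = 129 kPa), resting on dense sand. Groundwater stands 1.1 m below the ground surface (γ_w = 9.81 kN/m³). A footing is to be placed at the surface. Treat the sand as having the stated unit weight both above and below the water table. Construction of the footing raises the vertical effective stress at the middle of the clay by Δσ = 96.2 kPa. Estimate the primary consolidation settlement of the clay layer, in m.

S_c ≈ 0.0888 m

Mid-depth of clay below the ground surface: z = 3 + 4/2 = 5 m.
Total vertical stress at mid-clay: σ_v = 19.2×3 + 16.4×2 = 90.4 kPa.
Pore pressure: u = 9.81×(5 − 1.1) = 38.259 kPa.
Initial effective stress: σ'_0 = σ_v − u = 90.4 − 38.259 = 52.141 kPa.
Final effective stress: σ'_f = 52.141 + 96.2 = 148.34 kPa.
σ'_f = 148.34 > σ'_p = 129 kPa, so the stress path crosses the preconsolidation pressure — recompression up to σ'_p, then virgin compression beyond:
S_c = H/(1+e₀)·[C_r·log₁₀(σ'_p/σ'_0) + C_c·log₁₀(σ'_f/σ'_p)]
    = 4/2.22 × [0.079×log₁₀(129/52.141) + 0.3×log₁₀(148.34/129)]
    = 1.8018 × [0.031079 + 0.018201] = 0.08879 m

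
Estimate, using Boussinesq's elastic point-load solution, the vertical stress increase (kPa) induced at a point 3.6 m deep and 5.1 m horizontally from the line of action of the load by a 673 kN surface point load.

Δσ_z ≈ 1.58 kPa

Boussinesq vertical stress below a point load on an elastic half-space:
Δσ_z = 3P/(2πz²) · [1 + (r/z)²]^(−5/2)
r/z = 5.1/3.6 = 1.4167; [1+(r/z)²]^(−5/2) = 0.06378.
Δσ_z = 3×673/(2π×3.6²) × 0.06378 = 24.794 × 0.06378 = 1.581 kPa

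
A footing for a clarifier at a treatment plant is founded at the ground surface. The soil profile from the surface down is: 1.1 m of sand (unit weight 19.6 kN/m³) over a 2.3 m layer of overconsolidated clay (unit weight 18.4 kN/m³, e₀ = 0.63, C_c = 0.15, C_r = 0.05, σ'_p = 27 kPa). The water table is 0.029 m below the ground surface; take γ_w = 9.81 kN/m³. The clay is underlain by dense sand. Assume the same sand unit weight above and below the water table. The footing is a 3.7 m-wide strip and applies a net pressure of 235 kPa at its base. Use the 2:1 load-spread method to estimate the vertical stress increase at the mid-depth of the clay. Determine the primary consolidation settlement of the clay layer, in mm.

S_c ≈ 175 mm

Mid-depth of clay below the ground surface: z = 1.1 + 2.3/2 = 2.25 m.
Total vertical stress at mid-clay: σ_v = 19.6×1.1 + 18.4×1.15 = 42.72 kPa.
Pore pressure: u = 9.81×(2.25 − 0.029) = 21.788 kPa.
Initial effective stress: σ'_0 = σ_v − u = 42.72 − 21.788 = 20.932 kPa.
Stress increase at mid-clay by the 2:1 spreading method:
Δσ = qB/(B+z) = 235×3.7/(3.7+2.25) = 146.13 kPa
Final effective stress: σ'_f = 20.932 + 146.13 = 167.06 kPa.
σ'_f = 167.06 > σ'_p = 27 kPa, so the stress path crosses the preconsolidation pressure — recompression up to σ'_p, then virgin compression beyond:
S_c = H/(1+e₀)·[C_r·log₁₀(σ'_p/σ'_0) + C_c·log₁₀(σ'_f/σ'_p)]
    = 2.3/1.63 × [0.05×log₁₀(27/20.932) + 0.15×log₁₀(167.06/27)]
    = 1.411 × [0.0055277 + 0.11873] = 0.1753 m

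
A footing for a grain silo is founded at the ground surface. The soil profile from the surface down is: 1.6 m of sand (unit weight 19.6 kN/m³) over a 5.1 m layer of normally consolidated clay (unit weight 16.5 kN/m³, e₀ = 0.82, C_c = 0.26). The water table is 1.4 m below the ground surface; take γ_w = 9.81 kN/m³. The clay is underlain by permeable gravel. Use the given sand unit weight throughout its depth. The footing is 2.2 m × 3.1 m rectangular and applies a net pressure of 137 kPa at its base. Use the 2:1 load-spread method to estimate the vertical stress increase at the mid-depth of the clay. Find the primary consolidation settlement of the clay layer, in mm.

S_c ≈ 115 mm

Mid-depth of clay below the ground surface: z = 1.6 + 5.1/2 = 4.15 m.
Total vertical stress at mid-clay: σ_v = 19.6×1.6 + 16.5×2.55 = 73.435 kPa.
Pore pressure: u = 9.81×(4.15 − 1.4) = 26.978 kPa.
Initial effective stress: σ'_0 = σ_v − u = 73.435 − 26.978 = 46.457 kPa.
Stress increase at mid-clay by the 2:1 spreading method:
Δσ = qBL/((B+z)(L+z)) = 137×2.2×3.1/((2.2+4.15)(3.1+4.15)) = 20.295 kPa
Final effective stress: σ'_f = σ'_0 + Δσ = 46.457 + 20.295 = 66.752 kPa.
Normally consolidated clay, so the full stress increment lies on the virgin compression line:
S_c = C_c·H/(1+e₀)·log₁₀(σ'_f/σ'_0) = 0.26×5.1/(1+0.82)×log₁₀(66.752/46.457)
    = 0.72857 × 0.15741 = 0.1147 m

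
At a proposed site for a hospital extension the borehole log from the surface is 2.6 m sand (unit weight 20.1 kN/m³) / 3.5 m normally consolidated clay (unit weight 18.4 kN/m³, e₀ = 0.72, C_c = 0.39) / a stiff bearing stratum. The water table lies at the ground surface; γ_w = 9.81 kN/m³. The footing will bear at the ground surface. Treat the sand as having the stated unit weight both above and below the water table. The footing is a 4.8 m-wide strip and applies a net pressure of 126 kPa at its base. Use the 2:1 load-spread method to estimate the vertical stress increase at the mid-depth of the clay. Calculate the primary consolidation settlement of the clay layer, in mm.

Mid-depth of clay below the ground surface: z = 2.6 + 3.5/2 = 4.35 m.
Total vertical stress at mid-clay: σ_v = 20.1×2.6 + 18.4×1.75 = 84.46 kPa.
Pore pressure: u = 9.81×(4.35 − 0) = 42.673 kPa.
Initial effective stress: σ'_0 = σ_v − u = 84.46 − 42.673 = 41.787 kPa.
Stress increase at mid-clay by the 2:1 spreading method:
Δσ = qB/(B+z) = 126×4.8/(4.8+4.35) = 66.098 kPa
Final effective stress: σ'_f = σ'_0 + Δσ = 41.787 + 66.098 = 107.88 kPa.
Normally consolidated clay, so the full stress increment lies on the virgin compression line:
S_c = C_c·H/(1+e₀)·log₁₀(σ'_f/σ'_0) = 0.39×3.5/(1+0.72)×log₁₀(107.88/41.787)
    = 0.7936 × 0.4119 = 0.3269 m

S_c ≈ 327 mm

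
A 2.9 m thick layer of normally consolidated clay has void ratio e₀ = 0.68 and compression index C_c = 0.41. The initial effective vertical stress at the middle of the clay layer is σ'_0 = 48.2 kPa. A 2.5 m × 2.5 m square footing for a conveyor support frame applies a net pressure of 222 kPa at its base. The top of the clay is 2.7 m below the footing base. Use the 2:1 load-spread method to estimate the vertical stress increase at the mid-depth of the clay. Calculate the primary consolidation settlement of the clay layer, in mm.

S_c ≈ 154 mm

Mid-depth of clay below the footing base: z = 2.7 + 2.9/2 = 4.15 m.
Stress increase at mid-clay by the 2:1 spreading method:
Δσ = qBL/((B+z)(L+z)) = 222×2.5×2.5/((2.5+4.15)(2.5+4.15)) = 31.375 kPa
Final effective stress: σ'_f = σ'_0 + Δσ = 48.2 + 31.375 = 79.575 kPa.
Normally consolidated clay, so the full stress increment lies on the virgin compression line:
S_c = C_c·H/(1+e₀)·log₁₀(σ'_f/σ'_0) = 0.41×2.9/(1+0.68)×log₁₀(79.575/48.2)
    = 0.70774 × 0.21773 = 0.1541 m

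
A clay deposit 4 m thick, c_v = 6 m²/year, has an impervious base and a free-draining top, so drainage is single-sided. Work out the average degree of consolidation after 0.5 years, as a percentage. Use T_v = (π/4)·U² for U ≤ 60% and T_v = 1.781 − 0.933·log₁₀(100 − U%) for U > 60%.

U ≈ 48.9 %

Drainage path length: H_d = H = 4 m (single drainage).
T_v = c_v·t/H_d² = 6×0.5/4² = 0.1875.
T_v = 0.1875 corresponds to the U ≤ 60% branch:
U = √(4T_v/π) = 0.4886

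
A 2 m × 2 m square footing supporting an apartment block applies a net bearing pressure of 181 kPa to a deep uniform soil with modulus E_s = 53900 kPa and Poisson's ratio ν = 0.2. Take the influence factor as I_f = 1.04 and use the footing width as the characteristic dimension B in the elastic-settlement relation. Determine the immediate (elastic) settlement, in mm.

Immediate (elastic) settlement: S_e = q·B·(1−ν²)/E_s · I_f.
S_e = 181 × 2 × (1 − 0.2²) / 53900 × 1.04
    = 181 × 2 × 0.96 / 53900 × 1.04
    = 0.006705 m = 6.705 mm

S_e ≈ 6.71 mm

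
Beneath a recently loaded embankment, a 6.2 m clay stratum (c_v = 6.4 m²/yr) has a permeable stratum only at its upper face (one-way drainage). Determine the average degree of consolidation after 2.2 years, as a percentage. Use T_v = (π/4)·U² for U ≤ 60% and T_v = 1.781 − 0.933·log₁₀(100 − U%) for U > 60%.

U ≈ 67.2 %

Drainage path length: H_d = H = 6.2 m (single drainage).
T_v = c_v·t/H_d² = 6.4×2.2/6.2² = 0.36629.
T_v = 0.36629 corresponds to the U > 60% branch:
U = 1 − 10^((1.781 − T_v)/0.933)/100 = 0.6717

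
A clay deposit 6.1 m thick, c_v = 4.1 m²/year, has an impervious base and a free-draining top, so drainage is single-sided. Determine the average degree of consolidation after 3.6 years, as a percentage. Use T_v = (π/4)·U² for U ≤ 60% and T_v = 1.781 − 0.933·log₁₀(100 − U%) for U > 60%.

U ≈ 69.5 %

Drainage path length: H_d = H = 6.1 m (single drainage).
T_v = c_v·t/H_d² = 4.1×3.6/6.1² = 0.39667.
T_v = 0.39667 corresponds to the U > 60% branch:
U = 1 − 10^((1.781 − T_v)/0.933)/100 = 0.6954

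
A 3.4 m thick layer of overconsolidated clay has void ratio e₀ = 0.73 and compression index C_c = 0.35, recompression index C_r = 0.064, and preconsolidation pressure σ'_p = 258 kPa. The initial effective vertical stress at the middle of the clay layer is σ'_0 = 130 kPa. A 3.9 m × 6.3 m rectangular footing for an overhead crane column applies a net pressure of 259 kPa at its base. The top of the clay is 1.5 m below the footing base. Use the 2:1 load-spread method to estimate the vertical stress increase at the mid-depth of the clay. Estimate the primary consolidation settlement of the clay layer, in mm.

S_c ≈ 29.8 mm

Mid-depth of clay below the footing base: z = 1.5 + 3.4/2 = 3.2 m.
Stress increase at mid-clay by the 2:1 spreading method:
Δσ = qBL/((B+z)(L+z)) = 259×3.9×6.3/((3.9+3.2)(6.3+3.2)) = 94.346 kPa
Final effective stress: σ'_f = 130 + 94.346 = 224.35 kPa.
σ'_f = 224.35 ≤ σ'_p = 258 kPa, so the clay remains overconsolidated and only the recompression index applies:
S_c = C_r·H/(1+e₀)·log₁₀(σ'_f/σ'_0) = 0.064×3.4/1.73×log₁₀(224.35/130)
    = 0.12578 × 0.23698 = 0.02981 m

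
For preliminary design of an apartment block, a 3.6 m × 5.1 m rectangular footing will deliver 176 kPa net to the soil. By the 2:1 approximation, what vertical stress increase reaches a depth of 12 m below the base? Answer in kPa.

By the 2:1 method the load spreads at 1 horizontal : 2 vertical, so at depth z the loaded area has grown by z in each plan dimension:
Δσ = qBL/((B+z)(L+z)) = 176×3.6×5.1/((3.6+12)(5.1+12)) = 12.113 kPa

Δσ_z ≈ 12.1 kPa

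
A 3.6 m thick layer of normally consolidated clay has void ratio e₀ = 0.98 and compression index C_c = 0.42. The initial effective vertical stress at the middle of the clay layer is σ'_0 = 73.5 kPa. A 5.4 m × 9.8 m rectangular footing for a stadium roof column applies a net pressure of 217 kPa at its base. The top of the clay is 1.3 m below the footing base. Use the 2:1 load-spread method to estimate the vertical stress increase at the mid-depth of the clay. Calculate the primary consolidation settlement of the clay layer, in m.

Mid-depth of clay below the footing base: z = 1.3 + 3.6/2 = 3.1 m.
Stress increase at mid-clay by the 2:1 spreading method:
Δσ = qBL/((B+z)(L+z)) = 217×5.4×9.8/((5.4+3.1)(9.8+3.1)) = 104.73 kPa
Final effective stress: σ'_f = σ'_0 + Δσ = 73.5 + 104.73 = 178.23 kPa.
Normally consolidated clay, so the full stress increment lies on the virgin compression line:
S_c = C_c·H/(1+e₀)·log₁₀(σ'_f/σ'_0) = 0.42×3.6/(1+0.98)×log₁₀(178.23/73.5)
    = 0.76364 × 0.38469 = 0.2938 m

S_c ≈ 0.294 m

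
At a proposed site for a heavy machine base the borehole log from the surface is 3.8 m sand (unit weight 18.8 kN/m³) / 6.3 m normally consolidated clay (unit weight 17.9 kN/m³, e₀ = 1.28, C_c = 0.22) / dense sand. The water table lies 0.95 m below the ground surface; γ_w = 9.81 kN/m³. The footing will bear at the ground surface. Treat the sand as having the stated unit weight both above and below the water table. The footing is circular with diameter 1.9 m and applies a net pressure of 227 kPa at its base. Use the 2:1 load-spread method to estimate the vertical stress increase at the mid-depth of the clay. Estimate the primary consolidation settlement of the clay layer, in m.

Mid-depth of clay below the ground surface: z = 3.8 + 6.3/2 = 6.95 m.
Total vertical stress at mid-clay: σ_v = 18.8×3.8 + 17.9×3.15 = 127.82 kPa.
Pore pressure: u = 9.81×(6.95 − 0.95) = 58.86 kPa.
Initial effective stress: σ'_0 = σ_v − u = 127.82 − 58.86 = 68.96 kPa.
Stress increase at mid-clay by the 2:1 spreading method:
Δσ ≈ qD²/(D+z)² = 227×1.9²/(1.9+6.95)² = 10.463 kPa
Final effective stress: σ'_f = σ'_0 + Δσ = 68.96 + 10.463 = 79.423 kPa.
Normally consolidated clay, so the full stress increment lies on the virgin compression line:
S_c = C_c·H/(1+e₀)·log₁₀(σ'_f/σ'_0) = 0.22×6.3/(1+1.28)×log₁₀(79.423/68.96)
    = 0.60789 × 0.061349 = 0.03729 m

S_c ≈ 0.0373 m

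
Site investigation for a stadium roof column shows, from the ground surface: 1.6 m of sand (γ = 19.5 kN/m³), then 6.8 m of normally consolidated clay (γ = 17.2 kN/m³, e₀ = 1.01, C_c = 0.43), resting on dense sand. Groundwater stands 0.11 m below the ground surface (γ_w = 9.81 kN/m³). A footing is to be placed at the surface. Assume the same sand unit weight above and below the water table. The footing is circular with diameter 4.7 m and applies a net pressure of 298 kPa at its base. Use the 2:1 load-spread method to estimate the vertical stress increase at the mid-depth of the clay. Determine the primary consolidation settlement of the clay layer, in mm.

S_c ≈ 622 mm

Mid-depth of clay below the ground surface: z = 1.6 + 6.8/2 = 5 m.
Total vertical stress at mid-clay: σ_v = 19.5×1.6 + 17.2×3.4 = 89.68 kPa.
Pore pressure: u = 9.81×(5 − 0.11) = 47.971 kPa.
Initial effective stress: σ'_0 = σ_v − u = 89.68 − 47.971 = 41.709 kPa.
Stress increase at mid-clay by the 2:1 spreading method:
Δσ ≈ qD²/(D+z)² = 298×4.7²/(4.7+5)² = 69.963 kPa
Final effective stress: σ'_f = σ'_0 + Δσ = 41.709 + 69.963 = 111.67 kPa.
Normally consolidated clay, so the full stress increment lies on the virgin compression line:
S_c = C_c·H/(1+e₀)·log₁₀(σ'_f/σ'_0) = 0.43×6.8/(1+1.01)×log₁₀(111.67/41.709)
    = 1.4547 × 0.42771 = 0.6222 m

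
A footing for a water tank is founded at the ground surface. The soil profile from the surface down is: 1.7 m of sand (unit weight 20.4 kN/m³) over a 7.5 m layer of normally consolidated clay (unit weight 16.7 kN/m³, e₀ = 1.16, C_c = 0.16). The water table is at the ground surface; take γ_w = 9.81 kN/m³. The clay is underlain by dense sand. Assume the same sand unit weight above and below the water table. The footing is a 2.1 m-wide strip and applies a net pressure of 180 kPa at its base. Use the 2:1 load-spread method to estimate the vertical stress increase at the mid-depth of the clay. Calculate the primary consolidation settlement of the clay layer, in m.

S_c ≈ 0.184 m

Mid-depth of clay below the ground surface: z = 1.7 + 7.5/2 = 5.45 m.
Total vertical stress at mid-clay: σ_v = 20.4×1.7 + 16.7×3.75 = 97.305 kPa.
Pore pressure: u = 9.81×(5.45 − 0) = 53.465 kPa.
Initial effective stress: σ'_0 = σ_v − u = 97.305 − 53.465 = 43.84 kPa.
Stress increase at mid-clay by the 2:1 spreading method:
Δσ = qB/(B+z) = 180×2.1/(2.1+5.45) = 50.066 kPa
Final effective stress: σ'_f = σ'_0 + Δσ = 43.84 + 50.066 = 93.906 kPa.
Normally consolidated clay, so the full stress increment lies on the virgin compression line:
S_c = C_c·H/(1+e₀)·log₁₀(σ'_f/σ'_0) = 0.16×7.5/(1+1.16)×log₁₀(93.906/43.84)
    = 0.55556 × 0.33082 = 0.1838 m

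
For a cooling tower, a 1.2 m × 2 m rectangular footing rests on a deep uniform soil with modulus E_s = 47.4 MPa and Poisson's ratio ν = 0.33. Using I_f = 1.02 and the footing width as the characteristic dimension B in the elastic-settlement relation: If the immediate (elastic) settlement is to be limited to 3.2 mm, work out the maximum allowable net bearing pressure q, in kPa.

E_s = 47.4 MPa = 47400 kPa.
S_e = q·B·(1−ν²)/E_s · I_f  ⇒  q = S_e·E_s / (B·(1−ν²)·I_f).
q = 0.0032 × 47400 / (1.2 × 0.8911 × 1.02) = 139.1 kPa

q ≈ 139 kPa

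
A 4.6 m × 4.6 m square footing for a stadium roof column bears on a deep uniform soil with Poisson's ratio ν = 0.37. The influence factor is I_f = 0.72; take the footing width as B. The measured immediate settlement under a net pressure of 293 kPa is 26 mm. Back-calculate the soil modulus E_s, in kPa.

S_e = q·B·(1−ν²)/E_s · I_f  ⇒  E_s = q·B·(1−ν²)·I_f / S_e.
E_s = 293 × 4.6 × 0.8631 × 0.72 / 0.026 = 32210 kPa

E_s ≈ 32200 kPa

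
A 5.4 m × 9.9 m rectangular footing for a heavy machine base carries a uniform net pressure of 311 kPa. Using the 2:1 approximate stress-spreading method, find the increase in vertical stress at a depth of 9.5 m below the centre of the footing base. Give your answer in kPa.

Δσ_z ≈ 57.5 kPa

By the 2:1 method the load spreads at 1 horizontal : 2 vertical, so at depth z the loaded area has grown by z in each plan dimension:
Δσ = qBL/((B+z)(L+z)) = 311×5.4×9.9/((5.4+9.5)(9.9+9.5)) = 57.518 kPa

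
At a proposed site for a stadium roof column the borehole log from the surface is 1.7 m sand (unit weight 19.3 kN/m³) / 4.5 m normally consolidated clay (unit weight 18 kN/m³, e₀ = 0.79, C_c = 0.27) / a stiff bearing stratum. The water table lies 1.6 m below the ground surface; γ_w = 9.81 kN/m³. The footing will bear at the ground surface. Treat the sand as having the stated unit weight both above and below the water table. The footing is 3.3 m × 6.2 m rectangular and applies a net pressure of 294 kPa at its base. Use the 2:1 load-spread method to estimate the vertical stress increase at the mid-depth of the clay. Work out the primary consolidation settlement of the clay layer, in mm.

S_c ≈ 285 mm

Mid-depth of clay below the ground surface: z = 1.7 + 4.5/2 = 3.95 m.
Total vertical stress at mid-clay: σ_v = 19.3×1.7 + 18×2.25 = 73.31 kPa.
Pore pressure: u = 9.81×(3.95 − 1.6) = 23.054 kPa.
Initial effective stress: σ'_0 = σ_v − u = 73.31 − 23.054 = 50.256 kPa.
Stress increase at mid-clay by the 2:1 spreading method:
Δσ = qBL/((B+z)(L+z)) = 294×3.3×6.2/((3.3+3.95)(6.2+3.95)) = 81.743 kPa
Final effective stress: σ'_f = σ'_0 + Δσ = 50.256 + 81.743 = 132 kPa.
Normally consolidated clay, so the full stress increment lies on the virgin compression line:
S_c = C_c·H/(1+e₀)·log₁₀(σ'_f/σ'_0) = 0.27×4.5/(1+0.79)×log₁₀(132/50.256)
    = 0.67877 × 0.41939 = 0.2847 m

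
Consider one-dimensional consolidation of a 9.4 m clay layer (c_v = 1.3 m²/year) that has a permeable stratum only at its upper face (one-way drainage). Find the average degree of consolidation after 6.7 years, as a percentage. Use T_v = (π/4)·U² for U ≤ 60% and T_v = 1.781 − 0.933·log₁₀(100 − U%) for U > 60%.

U ≈ 35.4 %

Drainage path length: H_d = H = 9.4 m (single drainage).
T_v = c_v·t/H_d² = 1.3×6.7/9.4² = 0.098574.
T_v = 0.098574 corresponds to the U ≤ 60% branch:
U = √(4T_v/π) = 0.3543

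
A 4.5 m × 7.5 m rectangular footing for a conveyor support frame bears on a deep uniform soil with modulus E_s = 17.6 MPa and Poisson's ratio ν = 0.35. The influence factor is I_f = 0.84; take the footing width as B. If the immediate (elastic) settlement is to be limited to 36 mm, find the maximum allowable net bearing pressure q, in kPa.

E_s = 17.6 MPa = 17600 kPa.
S_e = q·B·(1−ν²)/E_s · I_f  ⇒  q = S_e·E_s / (B·(1−ν²)·I_f).
q = 0.036 × 17600 / (4.5 × 0.8775 × 0.84) = 191 kPa

q ≈ 191 kPa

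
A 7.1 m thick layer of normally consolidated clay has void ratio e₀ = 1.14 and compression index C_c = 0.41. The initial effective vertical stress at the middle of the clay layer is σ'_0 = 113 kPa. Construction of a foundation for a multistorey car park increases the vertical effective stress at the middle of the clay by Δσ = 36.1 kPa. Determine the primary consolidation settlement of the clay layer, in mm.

Final effective stress: σ'_f = σ'_0 + Δσ = 113 + 36.1 = 149.1 kPa.
Normally consolidated clay, so the full stress increment lies on the virgin compression line:
S_c = C_c·H/(1+e₀)·log₁₀(σ'_f/σ'_0) = 0.41×7.1/(1+1.14)×log₁₀(149.1/113)
    = 1.3603 × 0.1204 = 0.1638 m

S_c ≈ 164 mm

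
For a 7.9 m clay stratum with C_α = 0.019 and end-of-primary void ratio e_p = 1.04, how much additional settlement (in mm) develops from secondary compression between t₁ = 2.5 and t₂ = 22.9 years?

Secondary compression: S_s = C_α·H/(1+e_p)·log₁₀(t₂/t₁)
S_s = 0.019×7.9/(1+1.04)×log₁₀(22.9/2.5)
    = 0.07358 × 0.9619 = 0.07077 m

S_s ≈ 70.8 mm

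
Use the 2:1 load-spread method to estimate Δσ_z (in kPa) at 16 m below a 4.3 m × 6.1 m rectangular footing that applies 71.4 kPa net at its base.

By the 2:1 method the load spreads at 1 horizontal : 2 vertical, so at depth z the loaded area has grown by z in each plan dimension:
Δσ = qBL/((B+z)(L+z)) = 71.4×4.3×6.1/((4.3+16)(6.1+16)) = 4.1745 kPa

Δσ_z ≈ 4.17 kPa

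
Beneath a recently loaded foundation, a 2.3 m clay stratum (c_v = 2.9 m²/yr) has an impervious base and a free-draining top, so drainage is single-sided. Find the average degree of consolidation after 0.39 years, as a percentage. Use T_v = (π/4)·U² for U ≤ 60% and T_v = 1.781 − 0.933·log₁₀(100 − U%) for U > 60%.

U ≈ 52.2 %

Drainage path length: H_d = H = 2.3 m (single drainage).
T_v = c_v·t/H_d² = 2.9×0.39/2.3² = 0.2138.
T_v = 0.2138 corresponds to the U ≤ 60% branch:
U = √(4T_v/π) = 0.5217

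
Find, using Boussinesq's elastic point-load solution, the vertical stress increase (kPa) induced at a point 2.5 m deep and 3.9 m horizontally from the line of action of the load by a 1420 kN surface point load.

Δσ_z ≈ 4.97 kPa

Boussinesq vertical stress below a point load on an elastic half-space:
Δσ_z = 3P/(2πz²) · [1 + (r/z)²]^(−5/2)
r/z = 3.9/2.5 = 1.56; [1+(r/z)²]^(−5/2) = 0.045775.
Δσ_z = 3×1420/(2π×2.5²) × 0.045775 = 108.48 × 0.045775 = 4.966 kPa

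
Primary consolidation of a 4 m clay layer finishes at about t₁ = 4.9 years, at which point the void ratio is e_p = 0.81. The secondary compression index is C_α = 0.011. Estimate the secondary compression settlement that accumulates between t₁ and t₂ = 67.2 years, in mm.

Secondary compression: S_s = C_α·H/(1+e_p)·log₁₀(t₂/t₁)
S_s = 0.011×4/(1+0.81)×log₁₀(67.2/4.9)
    = 0.02431 × 1.137 = 0.02764 m

S_s ≈ 27.6 mm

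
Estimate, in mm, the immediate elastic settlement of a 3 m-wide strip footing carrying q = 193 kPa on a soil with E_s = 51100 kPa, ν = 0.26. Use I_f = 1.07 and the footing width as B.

S_e ≈ 11.3 mm

Immediate (elastic) settlement: S_e = q·B·(1−ν²)/E_s · I_f.
S_e = 193 × 3 × (1 − 0.26²) / 51100 × 1.07
    = 193 × 3 × 0.9324 / 51100 × 1.07
    = 0.0113 m = 11.3 mm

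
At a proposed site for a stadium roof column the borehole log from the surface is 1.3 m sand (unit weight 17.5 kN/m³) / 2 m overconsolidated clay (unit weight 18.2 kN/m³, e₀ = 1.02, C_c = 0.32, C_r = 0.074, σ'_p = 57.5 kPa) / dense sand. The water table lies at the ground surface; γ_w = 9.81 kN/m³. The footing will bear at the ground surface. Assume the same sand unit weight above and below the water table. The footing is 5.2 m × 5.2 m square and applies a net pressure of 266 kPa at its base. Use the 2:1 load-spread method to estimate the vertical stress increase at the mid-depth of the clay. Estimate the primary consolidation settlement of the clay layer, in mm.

Mid-depth of clay below the ground surface: z = 1.3 + 2/2 = 2.3 m.
Total vertical stress at mid-clay: σ_v = 17.5×1.3 + 18.2×1 = 40.95 kPa.
Pore pressure: u = 9.81×(2.3 − 0) = 22.563 kPa.
Initial effective stress: σ'_0 = σ_v − u = 40.95 − 22.563 = 18.387 kPa.
Stress increase at mid-clay by the 2:1 spreading method:
Δσ = qBL/((B+z)(L+z)) = 266×5.2×5.2/((5.2+2.3)(5.2+2.3)) = 127.87 kPa
Final effective stress: σ'_f = 18.387 + 127.87 = 146.26 kPa.
σ'_f = 146.26 > σ'_p = 57.5 kPa, so the stress path crosses the preconsolidation pressure — recompression up to σ'_p, then virgin compression beyond:
S_c = H/(1+e₀)·[C_r·log₁₀(σ'_p/σ'_0) + C_c·log₁₀(σ'_f/σ'_p)]
    = 2/2.02 × [0.074×log₁₀(57.5/18.387) + 0.32×log₁₀(146.26/57.5)]
    = 0.9901 × [0.036642 + 0.12975] = 0.1647 m

S_c ≈ 165 mm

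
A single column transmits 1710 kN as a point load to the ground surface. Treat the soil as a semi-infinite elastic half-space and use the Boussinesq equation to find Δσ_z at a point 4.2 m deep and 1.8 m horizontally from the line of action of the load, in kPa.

Δσ_z ≈ 30.4 kPa

Boussinesq vertical stress below a point load on an elastic half-space:
Δσ_z = 3P/(2πz²) · [1 + (r/z)²]^(−5/2)
r/z = 1.8/4.2 = 0.42857; [1+(r/z)²]^(−5/2) = 0.65602.
Δσ_z = 3×1710/(2π×4.2²) × 0.65602 = 46.285 × 0.65602 = 30.36 kPa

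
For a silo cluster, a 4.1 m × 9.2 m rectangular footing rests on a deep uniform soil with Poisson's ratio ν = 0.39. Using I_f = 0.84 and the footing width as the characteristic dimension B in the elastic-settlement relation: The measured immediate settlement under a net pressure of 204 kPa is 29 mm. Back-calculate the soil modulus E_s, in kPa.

E_s ≈ 20500 kPa

S_e = q·B·(1−ν²)/E_s · I_f  ⇒  E_s = q·B·(1−ν²)·I_f / S_e.
E_s = 204 × 4.1 × 0.8479 × 0.84 / 0.029 = 20540 kPa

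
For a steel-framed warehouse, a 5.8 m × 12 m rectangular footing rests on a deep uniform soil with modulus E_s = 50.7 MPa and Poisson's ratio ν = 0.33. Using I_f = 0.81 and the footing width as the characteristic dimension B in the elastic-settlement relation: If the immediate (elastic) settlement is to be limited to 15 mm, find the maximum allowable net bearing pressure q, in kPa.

q ≈ 182 kPa

E_s = 50.7 MPa = 50700 kPa.
S_e = q·B·(1−ν²)/E_s · I_f  ⇒  q = S_e·E_s / (B·(1−ν²)·I_f).
q = 0.015 × 50700 / (5.8 × 0.8911 × 0.81) = 181.7 kPa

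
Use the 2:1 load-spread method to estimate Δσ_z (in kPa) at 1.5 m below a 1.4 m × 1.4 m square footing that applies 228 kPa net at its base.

Δσ_z ≈ 53.1 kPa

By the 2:1 method the load spreads at 1 horizontal : 2 vertical, so at depth z the loaded area has grown by z in each plan dimension:
Δσ = qBL/((B+z)(L+z)) = 228×1.4×1.4/((1.4+1.5)(1.4+1.5)) = 53.137 kPa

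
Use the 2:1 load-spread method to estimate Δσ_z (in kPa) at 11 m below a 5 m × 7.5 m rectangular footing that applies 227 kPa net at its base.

By the 2:1 method the load spreads at 1 horizontal : 2 vertical, so at depth z the loaded area has grown by z in each plan dimension:
Δσ = qBL/((B+z)(L+z)) = 227×5×7.5/((5+11)(7.5+11)) = 28.758 kPa

Δσ_z ≈ 28.8 kPa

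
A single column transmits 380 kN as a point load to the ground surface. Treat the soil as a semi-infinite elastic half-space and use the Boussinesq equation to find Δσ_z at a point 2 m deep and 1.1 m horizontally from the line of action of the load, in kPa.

Boussinesq vertical stress below a point load on an elastic half-space:
Δσ_z = 3P/(2πz²) · [1 + (r/z)²]^(−5/2)
r/z = 1.1/2 = 0.55; [1+(r/z)²]^(−5/2) = 0.51648.
Δσ_z = 3×380/(2π×2²) × 0.51648 = 45.359 × 0.51648 = 23.43 kPa

Δσ_z ≈ 23.4 kPa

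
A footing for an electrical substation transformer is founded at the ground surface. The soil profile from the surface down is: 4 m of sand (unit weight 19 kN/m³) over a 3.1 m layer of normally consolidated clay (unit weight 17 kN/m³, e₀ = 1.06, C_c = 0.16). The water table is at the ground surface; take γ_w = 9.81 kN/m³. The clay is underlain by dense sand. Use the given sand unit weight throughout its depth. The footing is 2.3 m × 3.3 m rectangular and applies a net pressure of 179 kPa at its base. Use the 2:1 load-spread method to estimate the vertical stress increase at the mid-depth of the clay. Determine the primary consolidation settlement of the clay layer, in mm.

Mid-depth of clay below the ground surface: z = 4 + 3.1/2 = 5.55 m.
Total vertical stress at mid-clay: σ_v = 19×4 + 17×1.55 = 102.35 kPa.
Pore pressure: u = 9.81×(5.55 − 0) = 54.446 kPa.
Initial effective stress: σ'_0 = σ_v − u = 102.35 − 54.446 = 47.904 kPa.
Stress increase at mid-clay by the 2:1 spreading method:
Δσ = qBL/((B+z)(L+z)) = 179×2.3×3.3/((2.3+5.55)(3.3+5.55)) = 19.556 kPa
Final effective stress: σ'_f = σ'_0 + Δσ = 47.904 + 19.556 = 67.46 kPa.
Normally consolidated clay, so the full stress increment lies on the virgin compression line:
S_c = C_c·H/(1+e₀)·log₁₀(σ'_f/σ'_0) = 0.16×3.1/(1+1.06)×log₁₀(67.46/47.904)
    = 0.24078 × 0.14867 = 0.0358 m

S_c ≈ 35.8 mm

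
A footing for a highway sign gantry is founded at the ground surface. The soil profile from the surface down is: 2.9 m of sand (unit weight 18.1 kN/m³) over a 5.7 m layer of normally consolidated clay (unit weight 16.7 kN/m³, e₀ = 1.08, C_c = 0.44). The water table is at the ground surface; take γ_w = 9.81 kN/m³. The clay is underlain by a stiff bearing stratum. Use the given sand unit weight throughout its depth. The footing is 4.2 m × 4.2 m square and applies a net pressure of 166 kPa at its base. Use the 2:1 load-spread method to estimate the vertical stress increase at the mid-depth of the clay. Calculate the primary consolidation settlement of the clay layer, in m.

S_c ≈ 0.271 m

Mid-depth of clay below the ground surface: z = 2.9 + 5.7/2 = 5.75 m.
Total vertical stress at mid-clay: σ_v = 18.1×2.9 + 16.7×2.85 = 100.09 kPa.
Pore pressure: u = 9.81×(5.75 − 0) = 56.408 kPa.
Initial effective stress: σ'_0 = σ_v − u = 100.09 − 56.408 = 43.682 kPa.
Stress increase at mid-clay by the 2:1 spreading method:
Δσ = qBL/((B+z)(L+z)) = 166×4.2×4.2/((4.2+5.75)(4.2+5.75)) = 29.577 kPa
Final effective stress: σ'_f = σ'_0 + Δσ = 43.682 + 29.577 = 73.259 kPa.
Normally consolidated clay, so the full stress increment lies on the virgin compression line:
S_c = C_c·H/(1+e₀)·log₁₀(σ'_f/σ'_0) = 0.44×5.7/(1+1.08)×log₁₀(73.259/43.682)
    = 1.2058 × 0.22456 = 0.2708 m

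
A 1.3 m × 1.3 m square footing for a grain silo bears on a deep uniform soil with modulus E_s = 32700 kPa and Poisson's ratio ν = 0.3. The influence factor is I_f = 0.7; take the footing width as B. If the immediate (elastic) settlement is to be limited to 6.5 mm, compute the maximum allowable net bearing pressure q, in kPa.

q ≈ 257 kPa

S_e = q·B·(1−ν²)/E_s · I_f  ⇒  q = S_e·E_s / (B·(1−ν²)·I_f).
q = 0.0065 × 32700 / (1.3 × 0.91 × 0.7) = 256.7 kPa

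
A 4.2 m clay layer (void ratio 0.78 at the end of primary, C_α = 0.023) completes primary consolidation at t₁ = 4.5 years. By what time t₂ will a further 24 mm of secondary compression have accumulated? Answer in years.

t₂ ≈ 12.5 years

S_s = C_α·H/(1+e_p)·log₁₀(t₂/t₁) ⇒ log₁₀(t₂/t₁) = S_s·(1+e_p)/(C_α·H).
log₁₀(t₂/t₁) = 0.024 × (1+0.78) / (0.023×4.2) = 0.4422
t₂ = t₁ × 10^0.4422 = 4.5 × 2.768 = 12.46 years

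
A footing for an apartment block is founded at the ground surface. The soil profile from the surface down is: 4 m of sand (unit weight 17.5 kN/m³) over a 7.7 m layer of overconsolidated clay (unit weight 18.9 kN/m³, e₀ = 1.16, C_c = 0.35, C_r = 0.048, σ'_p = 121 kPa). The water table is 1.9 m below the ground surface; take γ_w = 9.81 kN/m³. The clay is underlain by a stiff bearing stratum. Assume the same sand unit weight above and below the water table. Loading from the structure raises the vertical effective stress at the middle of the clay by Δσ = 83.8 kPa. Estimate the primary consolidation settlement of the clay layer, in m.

Mid-depth of clay below the ground surface: z = 4 + 7.7/2 = 7.85 m.
Total vertical stress at mid-clay: σ_v = 17.5×4 + 18.9×3.85 = 142.76 kPa.
Pore pressure: u = 9.81×(7.85 − 1.9) = 58.37 kPa.
Initial effective stress: σ'_0 = σ_v − u = 142.76 − 58.37 = 84.39 kPa.
Final effective stress: σ'_f = 84.39 + 83.8 = 168.19 kPa.
σ'_f = 168.19 > σ'_p = 121 kPa, so the stress path crosses the preconsolidation pressure — recompression up to σ'_p, then virgin compression beyond:
S_c = H/(1+e₀)·[C_r·log₁₀(σ'_p/σ'_0) + C_c·log₁₀(σ'_f/σ'_p)]
    = 7.7/2.16 × [0.048×log₁₀(121/84.39) + 0.35×log₁₀(168.19/121)]
    = 3.5648 × [0.0075117 + 0.050055] = 0.2052 m

S_c ≈ 0.205 m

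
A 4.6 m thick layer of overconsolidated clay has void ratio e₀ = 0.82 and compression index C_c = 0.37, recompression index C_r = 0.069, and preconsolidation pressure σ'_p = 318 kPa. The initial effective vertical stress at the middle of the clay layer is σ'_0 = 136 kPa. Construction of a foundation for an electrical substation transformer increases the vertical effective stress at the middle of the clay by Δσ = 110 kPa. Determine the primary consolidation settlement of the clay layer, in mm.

Final effective stress: σ'_f = 136 + 110 = 246 kPa.
σ'_f = 246 ≤ σ'_p = 318 kPa, so the clay remains overconsolidated and only the recompression index applies:
S_c = C_r·H/(1+e₀)·log₁₀(σ'_f/σ'_0) = 0.069×4.6/1.82×log₁₀(246/136)
    = 0.1744 × 0.2574 = 0.04489 m

S_c ≈ 44.9 mm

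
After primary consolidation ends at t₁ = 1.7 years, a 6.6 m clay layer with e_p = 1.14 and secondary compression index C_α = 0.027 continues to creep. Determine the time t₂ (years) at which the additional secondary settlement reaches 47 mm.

t₂ ≈ 6.24 years

S_s = C_α·H/(1+e_p)·log₁₀(t₂/t₁) ⇒ log₁₀(t₂/t₁) = S_s·(1+e_p)/(C_α·H).
log₁₀(t₂/t₁) = 0.047 × (1+1.14) / (0.027×6.6) = 0.5644
t₂ = t₁ × 10^0.5644 = 1.7 × 3.668 = 6.235 years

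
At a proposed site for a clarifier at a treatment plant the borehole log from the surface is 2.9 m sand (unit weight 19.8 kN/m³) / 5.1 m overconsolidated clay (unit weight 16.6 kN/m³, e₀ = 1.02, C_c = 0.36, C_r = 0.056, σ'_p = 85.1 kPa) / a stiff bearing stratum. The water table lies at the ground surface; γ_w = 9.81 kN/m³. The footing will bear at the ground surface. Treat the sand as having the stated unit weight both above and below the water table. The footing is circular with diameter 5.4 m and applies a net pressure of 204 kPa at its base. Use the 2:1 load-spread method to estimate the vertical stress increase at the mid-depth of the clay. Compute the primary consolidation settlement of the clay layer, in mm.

Mid-depth of clay below the ground surface: z = 2.9 + 5.1/2 = 5.45 m.
Total vertical stress at mid-clay: σ_v = 19.8×2.9 + 16.6×2.55 = 99.75 kPa.
Pore pressure: u = 9.81×(5.45 − 0) = 53.465 kPa.
Initial effective stress: σ'_0 = σ_v − u = 99.75 − 53.465 = 46.285 kPa.
Stress increase at mid-clay by the 2:1 spreading method:
Δσ ≈ qD²/(D+z)² = 204×5.4²/(5.4+5.45)² = 50.531 kPa
Final effective stress: σ'_f = 46.285 + 50.531 = 96.816 kPa.
σ'_f = 96.816 > σ'_p = 85.1 kPa, so the stress path crosses the preconsolidation pressure — recompression up to σ'_p, then virgin compression beyond:
S_c = H/(1+e₀)·[C_r·log₁₀(σ'_p/σ'_0) + C_c·log₁₀(σ'_f/σ'_p)]
    = 5.1/2.02 × [0.056×log₁₀(85.1/46.285) + 0.36×log₁₀(96.816/85.1)]
    = 2.5248 × [0.014811 + 0.020166] = 0.08831 m

S_c ≈ 88.3 mm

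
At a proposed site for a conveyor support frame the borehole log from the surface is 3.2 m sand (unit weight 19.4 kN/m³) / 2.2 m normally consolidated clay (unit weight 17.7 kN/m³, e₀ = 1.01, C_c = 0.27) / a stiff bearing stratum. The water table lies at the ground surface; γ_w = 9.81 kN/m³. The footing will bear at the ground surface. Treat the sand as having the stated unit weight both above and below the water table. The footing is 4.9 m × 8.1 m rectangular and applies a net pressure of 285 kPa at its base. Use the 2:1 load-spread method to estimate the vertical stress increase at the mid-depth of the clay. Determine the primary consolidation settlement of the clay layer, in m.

S_c ≈ 0.161 m

Mid-depth of clay below the ground surface: z = 3.2 + 2.2/2 = 4.3 m.
Total vertical stress at mid-clay: σ_v = 19.4×3.2 + 17.7×1.1 = 81.55 kPa.
Pore pressure: u = 9.81×(4.3 − 0) = 42.183 kPa.
Initial effective stress: σ'_0 = σ_v − u = 81.55 − 42.183 = 39.367 kPa.
Stress increase at mid-clay by the 2:1 spreading method:
Δσ = qBL/((B+z)(L+z)) = 285×4.9×8.1/((4.9+4.3)(8.1+4.3)) = 99.155 kPa
Final effective stress: σ'_f = σ'_0 + Δσ = 39.367 + 99.155 = 138.52 kPa.
Normally consolidated clay, so the full stress increment lies on the virgin compression line:
S_c = C_c·H/(1+e₀)·log₁₀(σ'_f/σ'_0) = 0.27×2.2/(1+1.01)×log₁₀(138.52/39.367)
    = 0.29552 × 0.54638 = 0.1615 m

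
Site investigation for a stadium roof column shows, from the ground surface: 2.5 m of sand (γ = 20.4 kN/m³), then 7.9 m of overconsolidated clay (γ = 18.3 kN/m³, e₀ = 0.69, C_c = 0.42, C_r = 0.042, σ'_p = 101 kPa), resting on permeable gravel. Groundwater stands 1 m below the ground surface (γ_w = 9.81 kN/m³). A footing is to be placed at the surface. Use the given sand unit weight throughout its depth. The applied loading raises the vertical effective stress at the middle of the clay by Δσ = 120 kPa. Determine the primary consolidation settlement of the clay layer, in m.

Mid-depth of clay below the ground surface: z = 2.5 + 7.9/2 = 6.45 m.
Total vertical stress at mid-clay: σ_v = 20.4×2.5 + 18.3×3.95 = 123.29 kPa.
Pore pressure: u = 9.81×(6.45 − 1) = 53.465 kPa.
Initial effective stress: σ'_0 = σ_v − u = 123.29 − 53.465 = 69.825 kPa.
Final effective stress: σ'_f = 69.825 + 120 = 189.82 kPa.
σ'_f = 189.82 > σ'_p = 101 kPa, so the stress path crosses the preconsolidation pressure — recompression up to σ'_p, then virgin compression beyond:
S_c = H/(1+e₀)·[C_r·log₁₀(σ'_p/σ'_0) + C_c·log₁₀(σ'_f/σ'_p)]
    = 7.9/1.69 × [0.042×log₁₀(101/69.825) + 0.42×log₁₀(189.82/101)]
    = 4.6746 × [0.006733 + 0.11509] = 0.5695 m

S_c ≈ 0.569 m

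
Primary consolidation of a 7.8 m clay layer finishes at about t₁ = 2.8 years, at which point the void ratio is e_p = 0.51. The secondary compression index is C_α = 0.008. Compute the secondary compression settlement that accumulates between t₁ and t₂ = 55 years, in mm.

S_s ≈ 53.4 mm

Secondary compression: S_s = C_α·H/(1+e_p)·log₁₀(t₂/t₁)
S_s = 0.008×7.8/(1+0.51)×log₁₀(55/2.8)
    = 0.04132 × 1.293 = 0.05344 m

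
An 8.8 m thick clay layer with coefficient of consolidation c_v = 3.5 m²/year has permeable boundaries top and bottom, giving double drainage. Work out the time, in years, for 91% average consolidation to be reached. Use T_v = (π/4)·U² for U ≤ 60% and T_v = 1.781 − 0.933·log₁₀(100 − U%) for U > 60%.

t ≈ 4.93 years

Drainage path length: H_d = H/2 = 4.4 m (double drainage).
U > 60%: T_v = 1.781 − 0.933·log₁₀(100 − 91) = 0.89069.
t = T_v·H_d²/c_v = 0.89069×4.4²/3.5 = 4.927 years.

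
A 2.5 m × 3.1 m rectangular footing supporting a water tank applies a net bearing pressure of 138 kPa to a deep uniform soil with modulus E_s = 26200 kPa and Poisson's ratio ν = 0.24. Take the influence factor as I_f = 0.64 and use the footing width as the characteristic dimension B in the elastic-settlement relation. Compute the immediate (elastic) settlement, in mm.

S_e ≈ 7.94 mm

Immediate (elastic) settlement: S_e = q·B·(1−ν²)/E_s · I_f.
S_e = 138 × 2.5 × (1 − 0.24²) / 26200 × 0.64
    = 138 × 2.5 × 0.9424 / 26200 × 0.64
    = 0.007942 m = 7.942 mm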